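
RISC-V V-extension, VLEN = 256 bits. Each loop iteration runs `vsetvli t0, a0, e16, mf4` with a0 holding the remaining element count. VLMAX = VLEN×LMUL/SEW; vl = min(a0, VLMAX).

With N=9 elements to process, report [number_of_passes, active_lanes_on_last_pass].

[iterations, last_vl] = [3, 1]

VLMAX = VLEN×LMUL/SEW = 256×1/4/16 = 4
iterations = ceil(9/4) = 3; final-pass vl = 1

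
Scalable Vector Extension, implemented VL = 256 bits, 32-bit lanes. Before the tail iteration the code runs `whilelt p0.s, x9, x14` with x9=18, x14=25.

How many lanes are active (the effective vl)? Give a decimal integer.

vl = 7

register lanes = 256/32 = 8
active while 18+j < 25, i.e. j ∈ [0,7) capped at 8 ⇒ 7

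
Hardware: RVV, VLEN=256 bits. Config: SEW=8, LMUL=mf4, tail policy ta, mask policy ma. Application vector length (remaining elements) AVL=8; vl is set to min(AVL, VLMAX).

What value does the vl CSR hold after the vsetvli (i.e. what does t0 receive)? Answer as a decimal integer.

lanes per group: 256·1/4/8 = 8
vl = min(AVL, VLMAX) = min(8, 8) = 8

vl = 8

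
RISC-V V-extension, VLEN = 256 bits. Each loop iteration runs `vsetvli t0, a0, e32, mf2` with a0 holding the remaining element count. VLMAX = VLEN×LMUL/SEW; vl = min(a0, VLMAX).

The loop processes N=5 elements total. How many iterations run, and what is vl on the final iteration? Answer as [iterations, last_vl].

[iterations, last_vl] = [2, 1]

lanes per group: 256·1/2/32 = 4
N=5: ⌈5/4⌉ = 2 iters; last vl = 5 − 1×4 = 1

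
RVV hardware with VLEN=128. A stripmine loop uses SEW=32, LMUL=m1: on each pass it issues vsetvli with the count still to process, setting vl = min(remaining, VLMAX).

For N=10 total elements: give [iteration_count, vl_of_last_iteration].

[iterations, last_vl] = [3, 2]

VLMAX = (128 × 1) / 32 = 4 lanes
iterations = ceil(10/4) = 3; final-pass vl = 2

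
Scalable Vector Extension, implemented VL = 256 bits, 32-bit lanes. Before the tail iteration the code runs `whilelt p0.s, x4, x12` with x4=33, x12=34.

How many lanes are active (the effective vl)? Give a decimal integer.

vl = 1

256-bit reg / 32-bit elem → 8 lanes
whilelt: lane j active iff 33+j < 34 → j < 1 → 1 active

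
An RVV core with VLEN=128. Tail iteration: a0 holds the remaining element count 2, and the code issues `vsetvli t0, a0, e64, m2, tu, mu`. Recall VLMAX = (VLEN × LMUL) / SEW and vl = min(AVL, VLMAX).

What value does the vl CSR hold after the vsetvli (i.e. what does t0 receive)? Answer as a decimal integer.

vl = 2

VLMAX = VLEN×LMUL/SEW = 128×2/64 = 4
vl ← min(2, 4) = 2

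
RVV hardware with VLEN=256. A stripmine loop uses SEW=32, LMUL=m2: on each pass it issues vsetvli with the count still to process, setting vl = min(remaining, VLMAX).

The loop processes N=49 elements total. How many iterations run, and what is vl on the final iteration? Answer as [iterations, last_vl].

[iterations, last_vl] = [4, 1]

lanes per group: 256·2/32 = 16
49 elements at 16/iter → 4 passes, remainder 1 on the last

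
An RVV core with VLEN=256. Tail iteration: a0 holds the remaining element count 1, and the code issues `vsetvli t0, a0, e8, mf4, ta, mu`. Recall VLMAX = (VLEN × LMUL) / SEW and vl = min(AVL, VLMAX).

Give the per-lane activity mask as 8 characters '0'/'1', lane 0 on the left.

predicate = 10000000

lanes per group: 256·1/4/8 = 8
vl ← min(1, 8) = 1
bits (lane 0 leftmost): 10000000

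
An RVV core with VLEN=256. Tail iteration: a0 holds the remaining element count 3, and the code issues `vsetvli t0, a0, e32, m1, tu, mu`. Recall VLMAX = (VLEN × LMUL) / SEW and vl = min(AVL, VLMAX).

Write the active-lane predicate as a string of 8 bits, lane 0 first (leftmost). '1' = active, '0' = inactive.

VLMAX = VLEN×LMUL/SEW = 256×1/32 = 8
AVL=3 ≤ VLMAX=8, so vl = 3
bits (lane 0 leftmost): 11100000

predicate = 11100000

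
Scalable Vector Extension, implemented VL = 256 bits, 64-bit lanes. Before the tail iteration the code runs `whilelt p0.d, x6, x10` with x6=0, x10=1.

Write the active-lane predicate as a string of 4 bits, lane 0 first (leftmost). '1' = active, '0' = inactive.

predicate = 1000

register lanes = 256/64 = 4
active while 0+j < 1, i.e. j ∈ [0,1) capped at 4 ⇒ 1
bits (lane 0 leftmost): 1000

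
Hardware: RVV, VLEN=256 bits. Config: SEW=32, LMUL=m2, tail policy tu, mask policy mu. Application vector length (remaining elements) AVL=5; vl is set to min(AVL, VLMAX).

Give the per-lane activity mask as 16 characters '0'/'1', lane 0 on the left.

predicate = 1111100000000000

VLMAX = (256 × 2) / 32 = 16 lanes
AVL=5 ≤ VLMAX=16, so vl = 5
bits (lane 0 leftmost): 1111100000000000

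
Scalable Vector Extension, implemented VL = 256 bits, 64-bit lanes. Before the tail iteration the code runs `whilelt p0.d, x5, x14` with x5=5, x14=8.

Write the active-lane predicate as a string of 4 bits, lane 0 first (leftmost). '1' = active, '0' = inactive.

lane count: 256 div 64 = 4
active while 5+j < 8, i.e. j ∈ [0,3) capped at 4 ⇒ 3
bits (lane 0 leftmost): 1110

predicate = 1110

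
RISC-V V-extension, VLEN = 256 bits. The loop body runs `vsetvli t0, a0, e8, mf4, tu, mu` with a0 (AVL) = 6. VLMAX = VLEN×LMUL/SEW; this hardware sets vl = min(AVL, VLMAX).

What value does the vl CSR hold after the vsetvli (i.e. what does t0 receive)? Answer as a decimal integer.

vl = 6

VLMAX = (256 × 1/4) / 8 = 8 lanes
vl ← min(6, 8) = 6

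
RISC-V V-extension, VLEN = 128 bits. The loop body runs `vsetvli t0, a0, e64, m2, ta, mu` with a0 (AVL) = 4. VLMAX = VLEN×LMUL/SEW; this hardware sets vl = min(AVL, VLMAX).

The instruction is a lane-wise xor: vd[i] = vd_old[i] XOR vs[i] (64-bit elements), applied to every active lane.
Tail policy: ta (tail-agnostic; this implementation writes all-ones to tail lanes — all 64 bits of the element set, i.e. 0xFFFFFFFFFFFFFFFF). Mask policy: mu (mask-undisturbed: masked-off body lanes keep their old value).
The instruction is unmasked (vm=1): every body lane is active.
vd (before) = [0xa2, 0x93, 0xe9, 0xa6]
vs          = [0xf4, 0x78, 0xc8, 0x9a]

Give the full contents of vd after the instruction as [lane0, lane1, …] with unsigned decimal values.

vd = [86, 235, 33, 60]

VLMAX = VLEN×LMUL/SEW = 128×2/64 = 4
vl = min(AVL, VLMAX) = min(4, 4) = 4
  i=0: xor(0xa2,0xf4) → 86
  i=1: xor(0x93,0x78) → 235
  i=2: xor(0xe9,0xc8) → 33
  i=3: xor(0xa6,0x9a) → 60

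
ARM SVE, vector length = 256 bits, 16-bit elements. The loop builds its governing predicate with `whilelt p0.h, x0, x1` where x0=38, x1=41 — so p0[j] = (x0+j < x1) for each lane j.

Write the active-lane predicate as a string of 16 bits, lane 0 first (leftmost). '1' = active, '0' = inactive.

register lanes = 256/16 = 16
whilelt: lane j active iff 38+j < 41 → j < 3 → 3 active
bits (lane 0 leftmost): 1110000000000000

predicate = 1110000000000000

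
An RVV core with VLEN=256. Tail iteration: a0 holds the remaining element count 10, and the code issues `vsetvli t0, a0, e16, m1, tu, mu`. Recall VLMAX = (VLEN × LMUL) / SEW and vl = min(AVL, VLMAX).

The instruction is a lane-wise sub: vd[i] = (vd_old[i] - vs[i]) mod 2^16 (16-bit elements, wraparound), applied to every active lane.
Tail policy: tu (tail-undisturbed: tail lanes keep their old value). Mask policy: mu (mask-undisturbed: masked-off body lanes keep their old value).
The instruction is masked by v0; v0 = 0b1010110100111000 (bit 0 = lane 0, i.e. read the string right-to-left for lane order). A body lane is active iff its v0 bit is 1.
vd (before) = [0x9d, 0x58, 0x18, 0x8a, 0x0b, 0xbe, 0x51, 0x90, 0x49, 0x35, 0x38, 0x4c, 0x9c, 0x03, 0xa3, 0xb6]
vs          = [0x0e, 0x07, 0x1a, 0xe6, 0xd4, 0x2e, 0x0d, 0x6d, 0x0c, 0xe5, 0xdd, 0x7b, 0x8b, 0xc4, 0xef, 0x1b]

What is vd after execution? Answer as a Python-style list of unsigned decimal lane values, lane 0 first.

VLMAX = VLEN×LMUL/SEW = 256×1/16 = 16
vl ← min(10, 16) = 10
vd[0] mask-off/keep -> 0x9d
vd[1] mask-off/keep -> 0x58
vd[2] mask-off/keep -> 0x18
vd[3] sub(0x8a,0xe6) -> 0xffa4
vd[4] sub(0x0b,0xd4) -> 0xff37
vd[5] sub(0xbe,0x2e) -> 0x90
vd[6] mask-off/keep -> 0x51
vd[7] mask-off/keep -> 0x90
vd[8] sub(0x49,0x0c) -> 0x3d
vd[9] mask-off/keep -> 0x35
vd[10] tail/keep -> 0x38
vd[11] tail/keep -> 0x4c
vd[12] tail/keep -> 0x9c
vd[13] tail/keep -> 0x03
vd[14] tail/keep -> 0xa3
vd[15] tail/keep -> 0xb6

vd = [157, 88, 24, 65444, 65335, 144, 81, 144, 61, 53, 56, 76, 156, 3, 163, 182]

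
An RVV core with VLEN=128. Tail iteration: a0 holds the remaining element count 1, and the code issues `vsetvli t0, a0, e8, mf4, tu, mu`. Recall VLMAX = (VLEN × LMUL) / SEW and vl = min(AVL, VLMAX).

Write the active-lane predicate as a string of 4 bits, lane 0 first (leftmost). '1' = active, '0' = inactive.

predicate = 1000

VLMAX = VLEN×LMUL/SEW = 128×1/4/8 = 4
vl = min(AVL, VLMAX) = min(1, 4) = 1
bits (lane 0 leftmost): 1000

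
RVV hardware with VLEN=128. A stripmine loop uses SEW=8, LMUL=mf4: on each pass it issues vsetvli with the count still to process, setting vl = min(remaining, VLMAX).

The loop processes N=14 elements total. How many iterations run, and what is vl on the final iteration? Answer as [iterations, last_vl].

[iterations, last_vl] = [4, 2]

VLMAX = (128 × 1/4) / 8 = 4 lanes
iterations = ceil(14/4) = 4; final-pass vl = 2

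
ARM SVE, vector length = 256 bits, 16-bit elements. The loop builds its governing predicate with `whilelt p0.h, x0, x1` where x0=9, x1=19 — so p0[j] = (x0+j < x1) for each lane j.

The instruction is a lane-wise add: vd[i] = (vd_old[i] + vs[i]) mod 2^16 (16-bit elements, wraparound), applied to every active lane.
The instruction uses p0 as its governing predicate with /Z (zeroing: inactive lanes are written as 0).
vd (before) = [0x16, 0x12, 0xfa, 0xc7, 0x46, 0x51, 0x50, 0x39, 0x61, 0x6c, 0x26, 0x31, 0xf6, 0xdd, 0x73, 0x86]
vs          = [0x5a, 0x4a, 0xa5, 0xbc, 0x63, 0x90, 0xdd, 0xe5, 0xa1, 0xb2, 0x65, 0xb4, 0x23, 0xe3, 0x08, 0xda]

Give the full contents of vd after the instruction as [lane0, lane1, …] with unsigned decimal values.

vd = [112, 92, 415, 387, 169, 225, 301, 286, 258, 286, 0, 0, 0, 0, 0, 0]

register lanes = 256/16 = 16
p0[j] = (9+j < 19); true for j=0..9 → 10 lanes set
vd[0] add(0x16,0x5a) -> 0x70
vd[1] add(0x12,0x4a) -> 0x5c
vd[2] add(0xfa,0xa5) -> 0x19f
vd[3] add(0xc7,0xbc) -> 0x183
vd[4] add(0x46,0x63) -> 0xa9
vd[5] add(0x51,0x90) -> 0xe1
vd[6] add(0x50,0xdd) -> 0x12d
vd[7] add(0x39,0xe5) -> 0x11e
vd[8] add(0x61,0xa1) -> 0x102
vd[9] add(0x6c,0xb2) -> 0x11e
vd[10] tail/zero -> 0x00
vd[11] tail/zero -> 0x00
vd[12] tail/zero -> 0x00
vd[13] tail/zero -> 0x00
vd[14] tail/zero -> 0x00
vd[15] tail/zero -> 0x00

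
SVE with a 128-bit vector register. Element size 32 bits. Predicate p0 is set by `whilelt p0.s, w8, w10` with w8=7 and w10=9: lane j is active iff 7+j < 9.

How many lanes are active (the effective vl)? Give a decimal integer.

vl = 2

register lanes = 128/32 = 4
active while 7+j < 9, i.e. j ∈ [0,2) capped at 4 ⇒ 2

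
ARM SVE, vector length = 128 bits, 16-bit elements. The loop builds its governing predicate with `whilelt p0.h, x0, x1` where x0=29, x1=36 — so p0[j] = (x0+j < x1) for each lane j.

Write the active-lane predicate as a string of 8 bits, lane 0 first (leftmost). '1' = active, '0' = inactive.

lane count: 128 div 16 = 8
p0[j] = (29+j < 36); true for j=0..6 → 7 lanes set
bits (lane 0 leftmost): 11111110

predicate = 11111110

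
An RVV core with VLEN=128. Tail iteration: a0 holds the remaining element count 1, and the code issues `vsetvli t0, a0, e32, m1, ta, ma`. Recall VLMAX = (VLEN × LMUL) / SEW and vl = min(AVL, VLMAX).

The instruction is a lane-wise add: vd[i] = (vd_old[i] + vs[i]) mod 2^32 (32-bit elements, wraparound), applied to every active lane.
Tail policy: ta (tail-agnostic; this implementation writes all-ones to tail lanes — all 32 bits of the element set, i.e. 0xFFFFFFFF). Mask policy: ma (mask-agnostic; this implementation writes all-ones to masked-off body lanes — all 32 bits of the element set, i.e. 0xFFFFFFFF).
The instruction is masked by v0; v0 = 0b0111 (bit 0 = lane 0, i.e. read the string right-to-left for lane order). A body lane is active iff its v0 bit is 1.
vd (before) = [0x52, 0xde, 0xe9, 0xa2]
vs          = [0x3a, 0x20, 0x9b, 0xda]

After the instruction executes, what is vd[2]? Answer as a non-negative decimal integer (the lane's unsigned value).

vd[2] = 4294967295

lanes per group: 128·1/32 = 4
AVL=1 ≤ VLMAX=4, so vl = 1
  i=0: add(0x52,0x3a) → 140
  i=1: tail/ones → 4294967295
  i=2: tail/ones → 4294967295
  i=3: tail/ones → 4294967295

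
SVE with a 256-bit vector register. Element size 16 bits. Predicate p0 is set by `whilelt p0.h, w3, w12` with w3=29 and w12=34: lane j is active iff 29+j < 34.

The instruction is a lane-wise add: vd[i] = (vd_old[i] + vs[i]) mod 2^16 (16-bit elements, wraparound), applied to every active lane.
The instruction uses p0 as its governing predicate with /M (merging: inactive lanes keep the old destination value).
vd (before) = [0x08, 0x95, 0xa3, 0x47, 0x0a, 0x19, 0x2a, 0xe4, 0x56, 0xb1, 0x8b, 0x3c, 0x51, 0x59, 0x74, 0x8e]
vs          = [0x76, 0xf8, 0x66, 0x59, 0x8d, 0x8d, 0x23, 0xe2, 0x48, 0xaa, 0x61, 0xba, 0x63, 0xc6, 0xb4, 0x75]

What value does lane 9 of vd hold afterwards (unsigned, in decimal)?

vd[9] = 177

lane count: 256 div 16 = 16
active while 29+j < 34, i.e. j ∈ [0,5) capped at 16 ⇒ 5
  i=0: add(0x08,0x76) → 126
  i=1: add(0x95,0xf8) → 397
  i=2: add(0xa3,0x66) → 265
  i=3: add(0x47,0x59) → 160
  i=4: add(0x0a,0x8d) → 151
  i=5: tail/keep → 25
  i=6: tail/keep → 42
  i=7: tail/keep → 228
  i=8: tail/keep → 86
  i=9: tail/keep → 177
  i=10: tail/keep → 139
  i=11: tail/keep → 60
  i=12: tail/keep → 81
  i=13: tail/keep → 89
  i=14: tail/keep → 116
  i=15: tail/keep → 142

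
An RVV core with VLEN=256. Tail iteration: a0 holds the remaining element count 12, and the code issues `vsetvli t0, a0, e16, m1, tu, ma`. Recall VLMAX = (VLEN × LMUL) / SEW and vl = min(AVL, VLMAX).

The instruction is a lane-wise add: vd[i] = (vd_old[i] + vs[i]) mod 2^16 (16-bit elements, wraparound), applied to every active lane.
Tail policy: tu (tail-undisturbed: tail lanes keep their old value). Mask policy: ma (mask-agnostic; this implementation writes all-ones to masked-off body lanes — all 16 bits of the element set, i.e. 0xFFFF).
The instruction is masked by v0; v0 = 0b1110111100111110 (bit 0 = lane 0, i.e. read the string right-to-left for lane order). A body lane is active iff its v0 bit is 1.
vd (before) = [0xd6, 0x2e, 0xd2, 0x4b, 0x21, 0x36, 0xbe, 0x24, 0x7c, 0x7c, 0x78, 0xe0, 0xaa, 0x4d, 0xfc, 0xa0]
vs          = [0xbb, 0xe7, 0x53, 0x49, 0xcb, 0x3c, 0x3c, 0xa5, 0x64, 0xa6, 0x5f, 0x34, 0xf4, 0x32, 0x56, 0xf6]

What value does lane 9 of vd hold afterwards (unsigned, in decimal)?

VLMAX = VLEN×LMUL/SEW = 256×1/16 = 16
vl ← min(12, 16) = 12
vd[0] mask-off/ones -> 0xffff
vd[1] add(0x2e,0xe7) -> 0x115
vd[2] add(0xd2,0x53) -> 0x125
vd[3] add(0x4b,0x49) -> 0x94
vd[4] add(0x21,0xcb) -> 0xec
vd[5] add(0x36,0x3c) -> 0x72
vd[6] mask-off/ones -> 0xffff
vd[7] mask-off/ones -> 0xffff
vd[8] add(0x7c,0x64) -> 0xe0
vd[9] add(0x7c,0xa6) -> 0x122
vd[10] add(0x78,0x5f) -> 0xd7
vd[11] add(0xe0,0x34) -> 0x114
vd[12] tail/keep -> 0xaa
vd[13] tail/keep -> 0x4d
vd[14] tail/keep -> 0xfc
vd[15] tail/keep -> 0xa0

vd[9] = 290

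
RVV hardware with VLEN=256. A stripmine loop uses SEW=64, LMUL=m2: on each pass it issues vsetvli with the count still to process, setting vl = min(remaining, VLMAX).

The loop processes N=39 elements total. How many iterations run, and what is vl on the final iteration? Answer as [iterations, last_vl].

[iterations, last_vl] = [5, 7]

lanes per group: 256·2/64 = 8
iterations = ceil(39/8) = 5; final-pass vl = 7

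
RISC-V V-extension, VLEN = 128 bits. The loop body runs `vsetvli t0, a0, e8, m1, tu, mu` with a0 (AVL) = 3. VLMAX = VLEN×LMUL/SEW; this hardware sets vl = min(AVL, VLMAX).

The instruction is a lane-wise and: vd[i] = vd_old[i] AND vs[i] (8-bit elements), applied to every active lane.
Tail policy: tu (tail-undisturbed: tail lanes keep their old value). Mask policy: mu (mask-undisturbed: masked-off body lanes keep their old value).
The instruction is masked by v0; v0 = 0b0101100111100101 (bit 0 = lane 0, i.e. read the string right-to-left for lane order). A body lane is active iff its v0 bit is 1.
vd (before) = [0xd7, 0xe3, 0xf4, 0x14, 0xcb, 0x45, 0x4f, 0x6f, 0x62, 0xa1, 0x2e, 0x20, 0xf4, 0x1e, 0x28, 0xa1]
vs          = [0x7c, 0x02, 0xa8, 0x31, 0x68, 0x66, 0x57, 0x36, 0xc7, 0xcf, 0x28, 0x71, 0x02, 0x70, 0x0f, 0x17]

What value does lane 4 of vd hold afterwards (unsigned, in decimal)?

VLMAX = VLEN×LMUL/SEW = 128×1/8 = 16
vl = min(AVL, VLMAX) = min(3, 16) = 3
  i=0: and(0xd7,0x7c) → 84
  i=1: mask-off/keep → 227
  i=2: and(0xf4,0xa8) → 160
  i=3: tail/keep → 20
  i=4: tail/keep → 203
  i=5: tail/keep → 69
  i=6: tail/keep → 79
  i=7: tail/keep → 111
  i=8: tail/keep → 98
  i=9: tail/keep → 161
  i=10: tail/keep → 46
  i=11: tail/keep → 32
  i=12: tail/keep → 244
  i=13: tail/keep → 30
  i=14: tail/keep → 40
  i=15: tail/keep → 161

vd[4] = 203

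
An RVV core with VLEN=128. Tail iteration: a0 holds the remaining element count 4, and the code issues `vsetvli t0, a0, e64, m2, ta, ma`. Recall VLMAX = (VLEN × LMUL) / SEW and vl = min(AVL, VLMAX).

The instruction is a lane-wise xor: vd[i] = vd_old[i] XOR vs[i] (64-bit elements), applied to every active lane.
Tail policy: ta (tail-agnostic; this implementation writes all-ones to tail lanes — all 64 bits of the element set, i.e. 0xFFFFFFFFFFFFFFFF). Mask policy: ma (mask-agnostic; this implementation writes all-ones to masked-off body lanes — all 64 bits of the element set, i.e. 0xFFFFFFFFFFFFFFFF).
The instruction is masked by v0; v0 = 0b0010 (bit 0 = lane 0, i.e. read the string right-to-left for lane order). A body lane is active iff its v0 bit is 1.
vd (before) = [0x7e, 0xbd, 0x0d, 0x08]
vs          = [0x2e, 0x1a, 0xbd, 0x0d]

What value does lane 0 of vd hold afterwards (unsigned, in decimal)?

vd[0] = 18446744073709551615

VLMAX = (128 × 2) / 64 = 4 lanes
vl ← min(4, 4) = 4
vd[0] mask-off/ones -> 0xffffffffffffffff
vd[1] xor(0xbd,0x1a) -> 0xa7
vd[2] mask-off/ones -> 0xffffffffffffffff
vd[3] mask-off/ones -> 0xffffffffffffffff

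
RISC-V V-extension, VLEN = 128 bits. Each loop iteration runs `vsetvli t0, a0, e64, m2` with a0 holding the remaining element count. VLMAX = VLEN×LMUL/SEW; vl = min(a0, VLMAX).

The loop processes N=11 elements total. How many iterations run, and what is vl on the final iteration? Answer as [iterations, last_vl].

VLMAX = VLEN×LMUL/SEW = 128×2/64 = 4
N=11: ⌈11/4⌉ = 3 iters; last vl = 11 − 2×4 = 3

[iterations, last_vl] = [3, 3]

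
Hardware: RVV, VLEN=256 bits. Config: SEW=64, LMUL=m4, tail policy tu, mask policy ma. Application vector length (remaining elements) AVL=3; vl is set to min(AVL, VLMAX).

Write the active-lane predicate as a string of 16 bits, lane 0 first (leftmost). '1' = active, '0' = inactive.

predicate = 1110000000000000

lanes per group: 256·4/64 = 16
vl ← min(3, 16) = 3
bits (lane 0 leftmost): 1110000000000000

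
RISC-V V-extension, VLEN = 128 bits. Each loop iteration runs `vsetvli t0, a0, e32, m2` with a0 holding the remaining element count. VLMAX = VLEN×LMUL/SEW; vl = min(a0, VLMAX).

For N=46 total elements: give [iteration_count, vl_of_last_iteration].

[iterations, last_vl] = [6, 6]

VLMAX = (128 × 2) / 32 = 8 lanes
46 elements at 8/iter → 6 passes, remainder 6 on the last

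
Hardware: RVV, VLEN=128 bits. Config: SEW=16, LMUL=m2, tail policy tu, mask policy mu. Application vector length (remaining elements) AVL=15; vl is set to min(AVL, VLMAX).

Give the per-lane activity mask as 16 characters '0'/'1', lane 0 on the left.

lanes per group: 128·2/16 = 16
AVL=15 ≤ VLMAX=16, so vl = 15
bits (lane 0 leftmost): 1111111111111110

predicate = 1111111111111110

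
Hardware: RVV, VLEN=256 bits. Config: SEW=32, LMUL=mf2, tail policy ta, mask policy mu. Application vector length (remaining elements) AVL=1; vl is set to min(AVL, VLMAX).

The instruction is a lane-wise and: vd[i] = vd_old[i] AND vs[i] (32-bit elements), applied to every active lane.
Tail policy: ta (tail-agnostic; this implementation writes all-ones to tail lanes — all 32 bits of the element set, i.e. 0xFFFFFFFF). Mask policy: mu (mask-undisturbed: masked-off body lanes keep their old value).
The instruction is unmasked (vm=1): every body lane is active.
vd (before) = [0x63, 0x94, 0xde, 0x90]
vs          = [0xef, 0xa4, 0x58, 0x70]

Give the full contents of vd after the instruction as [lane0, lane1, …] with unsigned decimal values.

vd = [99, 4294967295, 4294967295, 4294967295]

lanes per group: 256·1/2/32 = 4
vl ← min(1, 4) = 1
[0] and(0x63,0xef) = 0x63
[1] tail/ones = 0xffffffff
[2] tail/ones = 0xffffffff
[3] tail/ones = 0xffffffff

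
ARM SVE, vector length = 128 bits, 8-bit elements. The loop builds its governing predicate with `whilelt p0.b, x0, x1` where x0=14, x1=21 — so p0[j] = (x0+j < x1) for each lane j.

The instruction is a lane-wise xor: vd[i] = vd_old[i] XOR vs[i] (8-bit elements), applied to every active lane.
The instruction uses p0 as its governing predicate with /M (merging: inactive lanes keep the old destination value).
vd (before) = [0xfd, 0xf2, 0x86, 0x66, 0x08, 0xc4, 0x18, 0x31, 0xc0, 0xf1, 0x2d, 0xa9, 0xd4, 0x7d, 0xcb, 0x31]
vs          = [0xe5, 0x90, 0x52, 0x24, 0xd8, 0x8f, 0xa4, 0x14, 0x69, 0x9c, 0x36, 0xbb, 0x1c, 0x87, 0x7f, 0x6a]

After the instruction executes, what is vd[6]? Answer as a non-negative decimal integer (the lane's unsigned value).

vd[6] = 188

128-bit reg / 8-bit elem → 16 lanes
active while 14+j < 21, i.e. j ∈ [0,7) capped at 16 ⇒ 7
vd[0] xor(0xfd,0xe5) -> 0x18
vd[1] xor(0xf2,0x90) -> 0x62
vd[2] xor(0x86,0x52) -> 0xd4
vd[3] xor(0x66,0x24) -> 0x42
vd[4] xor(0x08,0xd8) -> 0xd0
vd[5] xor(0xc4,0x8f) -> 0x4b
vd[6] xor(0x18,0xa4) -> 0xbc
vd[7] tail/keep -> 0x31
vd[8] tail/keep -> 0xc0
vd[9] tail/keep -> 0xf1
vd[10] tail/keep -> 0x2d
vd[11] tail/keep -> 0xa9
vd[12] tail/keep -> 0xd4
vd[13] tail/keep -> 0x7d
vd[14] tail/keep -> 0xcb
vd[15] tail/keep -> 0x31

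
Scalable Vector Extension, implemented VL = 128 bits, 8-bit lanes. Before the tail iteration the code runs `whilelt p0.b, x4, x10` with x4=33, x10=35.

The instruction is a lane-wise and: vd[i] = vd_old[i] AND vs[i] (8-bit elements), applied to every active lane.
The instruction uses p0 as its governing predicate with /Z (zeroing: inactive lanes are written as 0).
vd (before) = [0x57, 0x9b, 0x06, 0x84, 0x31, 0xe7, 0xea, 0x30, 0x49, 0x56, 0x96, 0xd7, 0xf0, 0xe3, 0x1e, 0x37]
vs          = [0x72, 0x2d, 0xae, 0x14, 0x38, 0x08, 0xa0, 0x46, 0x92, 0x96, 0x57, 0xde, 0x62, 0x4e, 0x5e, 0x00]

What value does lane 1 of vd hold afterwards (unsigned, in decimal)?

lane count: 128 div 8 = 16
p0[j] = (33+j < 35); true for j=0..1 → 2 lanes set
[0] and(0x57,0x72) = 0x52
[1] and(0x9b,0x2d) = 0x09
[2] tail/zero = 0x00
[3] tail/zero = 0x00
[4] tail/zero = 0x00
[5] tail/zero = 0x00
[6] tail/zero = 0x00
[7] tail/zero = 0x00
[8] tail/zero = 0x00
[9] tail/zero = 0x00
[10] tail/zero = 0x00
[11] tail/zero = 0x00
[12] tail/zero = 0x00
[13] tail/zero = 0x00
[14] tail/zero = 0x00
[15] tail/zero = 0x00

vd[1] = 9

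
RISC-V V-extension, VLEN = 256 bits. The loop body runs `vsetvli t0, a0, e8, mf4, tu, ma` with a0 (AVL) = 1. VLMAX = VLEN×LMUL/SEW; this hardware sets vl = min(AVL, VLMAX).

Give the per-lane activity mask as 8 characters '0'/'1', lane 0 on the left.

predicate = 10000000

lanes per group: 256·1/4/8 = 8
AVL=1 ≤ VLMAX=8, so vl = 1
bits (lane 0 leftmost): 10000000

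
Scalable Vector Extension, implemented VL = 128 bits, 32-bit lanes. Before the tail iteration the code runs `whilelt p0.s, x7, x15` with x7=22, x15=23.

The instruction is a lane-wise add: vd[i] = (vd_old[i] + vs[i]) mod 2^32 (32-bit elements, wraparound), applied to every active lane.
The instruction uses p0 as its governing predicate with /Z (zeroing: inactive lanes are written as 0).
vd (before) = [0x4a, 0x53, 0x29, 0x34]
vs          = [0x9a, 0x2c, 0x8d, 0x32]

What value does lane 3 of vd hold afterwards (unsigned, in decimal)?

vd[3] = 0

register lanes = 128/32 = 4
whilelt: lane j active iff 22+j < 23 → j < 1 → 1 active
[0] add(0x4a,0x9a) = 0xe4
[1] tail/zero = 0x00
[2] tail/zero = 0x00
[3] tail/zero = 0x00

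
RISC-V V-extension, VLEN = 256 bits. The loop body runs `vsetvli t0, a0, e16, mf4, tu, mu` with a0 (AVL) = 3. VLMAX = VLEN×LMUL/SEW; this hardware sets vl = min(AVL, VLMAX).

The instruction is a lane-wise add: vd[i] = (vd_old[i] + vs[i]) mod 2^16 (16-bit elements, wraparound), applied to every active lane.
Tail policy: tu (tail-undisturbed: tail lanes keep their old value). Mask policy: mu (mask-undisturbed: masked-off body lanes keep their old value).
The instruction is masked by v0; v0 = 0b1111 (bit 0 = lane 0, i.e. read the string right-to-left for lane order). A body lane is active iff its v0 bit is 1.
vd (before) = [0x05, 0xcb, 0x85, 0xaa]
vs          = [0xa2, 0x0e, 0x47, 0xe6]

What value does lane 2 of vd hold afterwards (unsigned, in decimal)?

vd[2] = 204

VLMAX = (256 × 1/4) / 16 = 4 lanes
vl ← min(3, 4) = 3
  i=0: add(0x05,0xa2) → 167
  i=1: add(0xcb,0x0e) → 217
  i=2: add(0x85,0x47) → 204
  i=3: tail/keep → 170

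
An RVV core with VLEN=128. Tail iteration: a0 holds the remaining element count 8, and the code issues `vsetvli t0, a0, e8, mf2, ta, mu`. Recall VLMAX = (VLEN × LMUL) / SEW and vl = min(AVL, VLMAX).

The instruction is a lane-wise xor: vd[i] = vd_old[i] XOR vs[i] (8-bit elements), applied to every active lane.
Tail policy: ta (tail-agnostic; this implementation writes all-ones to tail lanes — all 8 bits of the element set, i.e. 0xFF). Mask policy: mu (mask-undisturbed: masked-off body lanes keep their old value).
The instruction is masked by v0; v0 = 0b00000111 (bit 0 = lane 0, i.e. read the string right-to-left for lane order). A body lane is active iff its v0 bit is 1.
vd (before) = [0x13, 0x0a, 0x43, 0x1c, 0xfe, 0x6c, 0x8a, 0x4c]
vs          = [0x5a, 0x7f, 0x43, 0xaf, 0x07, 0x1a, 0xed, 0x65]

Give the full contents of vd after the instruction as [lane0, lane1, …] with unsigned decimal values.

vd = [73, 117, 0, 28, 254, 108, 138, 76]

lanes per group: 128·1/2/8 = 8
vl ← min(8, 8) = 8
vd[0] xor(0x13,0x5a) -> 0x49
vd[1] xor(0x0a,0x7f) -> 0x75
vd[2] xor(0x43,0x43) -> 0x00
vd[3] mask-off/keep -> 0x1c
vd[4] mask-off/keep -> 0xfe
vd[5] mask-off/keep -> 0x6c
vd[6] mask-off/keep -> 0x8a
vd[7] mask-off/keep -> 0x4c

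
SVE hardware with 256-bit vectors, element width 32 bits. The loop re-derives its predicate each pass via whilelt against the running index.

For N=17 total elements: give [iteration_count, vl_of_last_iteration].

register lanes = 256/32 = 8
17 elements at 8/iter → 3 passes, remainder 1 on the last

[iterations, last_vl] = [3, 1]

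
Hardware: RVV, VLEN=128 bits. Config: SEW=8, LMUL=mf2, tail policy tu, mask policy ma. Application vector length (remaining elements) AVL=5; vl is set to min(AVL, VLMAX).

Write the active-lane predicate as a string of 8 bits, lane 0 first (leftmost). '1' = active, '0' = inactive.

lanes per group: 128·1/2/8 = 8
vl = min(AVL, VLMAX) = min(5, 8) = 5
bits (lane 0 leftmost): 11111000

predicate = 11111000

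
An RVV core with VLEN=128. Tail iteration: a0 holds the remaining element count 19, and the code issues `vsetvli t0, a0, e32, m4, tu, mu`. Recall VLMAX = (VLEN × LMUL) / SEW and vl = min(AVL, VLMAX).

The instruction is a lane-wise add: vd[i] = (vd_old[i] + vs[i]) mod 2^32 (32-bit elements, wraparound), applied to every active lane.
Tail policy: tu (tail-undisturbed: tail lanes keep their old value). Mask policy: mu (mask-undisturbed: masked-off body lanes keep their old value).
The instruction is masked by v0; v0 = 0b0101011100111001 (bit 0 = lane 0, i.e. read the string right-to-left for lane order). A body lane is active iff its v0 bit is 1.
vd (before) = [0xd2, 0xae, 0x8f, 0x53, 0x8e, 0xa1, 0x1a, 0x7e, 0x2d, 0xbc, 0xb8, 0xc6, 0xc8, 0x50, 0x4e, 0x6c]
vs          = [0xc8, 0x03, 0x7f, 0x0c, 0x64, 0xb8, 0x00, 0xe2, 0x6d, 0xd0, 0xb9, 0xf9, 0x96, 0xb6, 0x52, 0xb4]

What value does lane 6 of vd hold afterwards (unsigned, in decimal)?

vd[6] = 26

VLMAX = (128 × 4) / 32 = 16 lanes
vl ← min(19, 16) = 16
  i=0: add(0xd2,0xc8) → 410
  i=1: mask-off/keep → 174
  i=2: mask-off/keep → 143
  i=3: add(0x53,0x0c) → 95
  i=4: add(0x8e,0x64) → 242
  i=5: add(0xa1,0xb8) → 345
  i=6: mask-off/keep → 26
  i=7: mask-off/keep → 126
  i=8: add(0x2d,0x6d) → 154
  i=9: add(0xbc,0xd0) → 396
  i=10: add(0xb8,0xb9) → 369
  i=11: mask-off/keep → 198
  i=12: add(0xc8,0x96) → 350
  i=13: mask-off/keep → 80
  i=14: add(0x4e,0x52) → 160
  i=15: mask-off/keep → 108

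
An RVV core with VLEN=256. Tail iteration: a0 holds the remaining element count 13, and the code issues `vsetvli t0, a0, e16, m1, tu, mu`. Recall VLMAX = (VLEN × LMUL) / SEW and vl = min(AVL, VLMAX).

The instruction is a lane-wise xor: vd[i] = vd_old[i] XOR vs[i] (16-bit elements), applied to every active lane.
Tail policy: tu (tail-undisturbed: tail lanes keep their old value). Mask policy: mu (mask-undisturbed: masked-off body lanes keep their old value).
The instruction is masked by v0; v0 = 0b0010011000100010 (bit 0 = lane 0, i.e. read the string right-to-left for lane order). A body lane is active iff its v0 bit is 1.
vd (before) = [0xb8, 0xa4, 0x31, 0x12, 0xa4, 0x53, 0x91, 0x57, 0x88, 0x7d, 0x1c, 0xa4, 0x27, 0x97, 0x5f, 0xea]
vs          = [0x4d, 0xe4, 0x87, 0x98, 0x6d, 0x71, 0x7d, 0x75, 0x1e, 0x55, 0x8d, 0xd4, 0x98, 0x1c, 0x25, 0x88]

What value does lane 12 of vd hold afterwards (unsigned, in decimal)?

lanes per group: 256·1/16 = 16
vl ← min(13, 16) = 13
  i=0: mask-off/keep → 184
  i=1: xor(0xa4,0xe4) → 64
  i=2: mask-off/keep → 49
  i=3: mask-off/keep → 18
  i=4: mask-off/keep → 164
  i=5: xor(0x53,0x71) → 34
  i=6: mask-off/keep → 145
  i=7: mask-off/keep → 87
  i=8: mask-off/keep → 136
  i=9: xor(0x7d,0x55) → 40
  i=10: xor(0x1c,0x8d) → 145
  i=11: mask-off/keep → 164
  i=12: mask-off/keep → 39
  i=13: tail/keep → 151
  i=14: tail/keep → 95
  i=15: tail/keep → 234

vd[12] = 39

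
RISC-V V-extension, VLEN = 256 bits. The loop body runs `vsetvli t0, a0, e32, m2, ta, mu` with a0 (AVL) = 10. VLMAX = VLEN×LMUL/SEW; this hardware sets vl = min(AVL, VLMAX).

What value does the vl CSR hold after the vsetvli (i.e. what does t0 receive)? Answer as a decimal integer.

VLMAX = (256 × 2) / 32 = 16 lanes
vl ← min(10, 16) = 10

vl = 10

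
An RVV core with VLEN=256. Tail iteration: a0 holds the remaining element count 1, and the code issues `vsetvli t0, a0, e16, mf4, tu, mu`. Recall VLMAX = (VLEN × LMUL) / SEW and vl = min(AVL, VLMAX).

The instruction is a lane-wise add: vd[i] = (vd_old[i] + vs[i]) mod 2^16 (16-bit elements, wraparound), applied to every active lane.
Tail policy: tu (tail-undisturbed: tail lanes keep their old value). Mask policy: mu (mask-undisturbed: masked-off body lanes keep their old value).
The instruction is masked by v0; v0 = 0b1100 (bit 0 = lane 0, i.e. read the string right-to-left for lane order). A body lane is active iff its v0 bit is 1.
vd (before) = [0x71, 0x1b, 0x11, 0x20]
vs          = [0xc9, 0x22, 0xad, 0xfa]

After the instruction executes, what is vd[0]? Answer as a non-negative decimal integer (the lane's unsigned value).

VLMAX = (256 × 1/4) / 16 = 4 lanes
AVL=1 ≤ VLMAX=4, so vl = 1
[0] mask-off/keep = 0x71
[1] tail/keep = 0x1b
[2] tail/keep = 0x11
[3] tail/keep = 0x20

vd[0] = 113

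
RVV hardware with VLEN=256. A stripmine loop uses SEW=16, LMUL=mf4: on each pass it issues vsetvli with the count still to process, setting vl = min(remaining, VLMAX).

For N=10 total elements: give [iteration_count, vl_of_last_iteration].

[iterations, last_vl] = [3, 2]

lanes per group: 256·1/4/16 = 4
iterations = ceil(10/4) = 3; final-pass vl = 2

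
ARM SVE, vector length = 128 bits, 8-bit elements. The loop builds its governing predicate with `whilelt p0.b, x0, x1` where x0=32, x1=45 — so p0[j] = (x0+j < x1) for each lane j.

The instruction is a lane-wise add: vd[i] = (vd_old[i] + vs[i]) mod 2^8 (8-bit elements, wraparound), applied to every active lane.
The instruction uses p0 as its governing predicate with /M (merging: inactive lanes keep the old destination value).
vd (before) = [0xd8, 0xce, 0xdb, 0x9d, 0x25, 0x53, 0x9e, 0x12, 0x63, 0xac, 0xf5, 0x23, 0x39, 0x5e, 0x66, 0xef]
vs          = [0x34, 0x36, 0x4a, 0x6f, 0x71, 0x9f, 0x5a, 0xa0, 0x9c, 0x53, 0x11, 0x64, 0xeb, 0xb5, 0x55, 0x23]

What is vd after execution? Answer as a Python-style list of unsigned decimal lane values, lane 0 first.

128-bit reg / 8-bit elem → 16 lanes
p0[j] = (32+j < 45); true for j=0..12 → 13 lanes set
vd[0] add(0xd8,0x34) -> 0x0c
vd[1] add(0xce,0x36) -> 0x04
vd[2] add(0xdb,0x4a) -> 0x25
vd[3] add(0x9d,0x6f) -> 0x0c
vd[4] add(0x25,0x71) -> 0x96
vd[5] add(0x53,0x9f) -> 0xf2
vd[6] add(0x9e,0x5a) -> 0xf8
vd[7] add(0x12,0xa0) -> 0xb2
vd[8] add(0x63,0x9c) -> 0xff
vd[9] add(0xac,0x53) -> 0xff
vd[10] add(0xf5,0x11) -> 0x06
vd[11] add(0x23,0x64) -> 0x87
vd[12] add(0x39,0xeb) -> 0x24
vd[13] tail/keep -> 0x5e
vd[14] tail/keep -> 0x66
vd[15] tail/keep -> 0xef

vd = [12, 4, 37, 12, 150, 242, 248, 178, 255, 255, 6, 135, 36, 94, 102, 239]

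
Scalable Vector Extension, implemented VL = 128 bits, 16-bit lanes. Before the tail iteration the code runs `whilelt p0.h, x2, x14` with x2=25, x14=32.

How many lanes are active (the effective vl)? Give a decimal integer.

lane count: 128 div 16 = 8
whilelt: lane j active iff 25+j < 32 → j < 7 → 7 active

vl = 7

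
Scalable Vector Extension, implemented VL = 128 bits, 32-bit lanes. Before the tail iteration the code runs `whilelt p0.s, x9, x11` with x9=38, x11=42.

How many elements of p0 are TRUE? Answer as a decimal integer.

vl = 4

register lanes = 128/32 = 4
whilelt: lane j active iff 38+j < 42 → j < 4 → 4 active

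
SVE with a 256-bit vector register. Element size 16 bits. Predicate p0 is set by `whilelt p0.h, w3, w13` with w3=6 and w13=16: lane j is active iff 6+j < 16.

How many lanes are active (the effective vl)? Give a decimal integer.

vl = 10

lane count: 256 div 16 = 16
whilelt: lane j active iff 6+j < 16 → j < 10 → 10 active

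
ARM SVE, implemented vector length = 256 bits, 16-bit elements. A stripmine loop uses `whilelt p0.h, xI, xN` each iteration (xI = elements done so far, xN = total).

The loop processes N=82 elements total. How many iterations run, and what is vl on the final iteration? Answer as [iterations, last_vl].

register lanes = 256/16 = 16
82 elements at 16/iter → 6 passes, remainder 2 on the last

[iterations, last_vl] = [6, 2]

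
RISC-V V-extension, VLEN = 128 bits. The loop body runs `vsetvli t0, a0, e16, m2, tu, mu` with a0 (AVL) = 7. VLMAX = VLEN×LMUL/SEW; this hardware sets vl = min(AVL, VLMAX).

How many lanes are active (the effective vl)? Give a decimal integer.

VLMAX = (128 × 2) / 16 = 16 lanes
vl ← min(7, 16) = 7

vl = 7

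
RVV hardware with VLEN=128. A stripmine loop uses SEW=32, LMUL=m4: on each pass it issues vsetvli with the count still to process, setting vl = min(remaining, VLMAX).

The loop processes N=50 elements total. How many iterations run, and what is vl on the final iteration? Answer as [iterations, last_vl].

[iterations, last_vl] = [4, 2]

VLMAX = (128 × 4) / 32 = 16 lanes
N=50: ⌈50/16⌉ = 4 iters; last vl = 50 − 3×16 = 2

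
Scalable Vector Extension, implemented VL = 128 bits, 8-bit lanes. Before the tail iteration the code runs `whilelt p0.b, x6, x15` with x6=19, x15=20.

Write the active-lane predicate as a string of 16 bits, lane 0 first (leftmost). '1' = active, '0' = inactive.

lane count: 128 div 8 = 16
whilelt: lane j active iff 19+j < 20 → j < 1 → 1 active
bits (lane 0 leftmost): 1000000000000000

predicate = 1000000000000000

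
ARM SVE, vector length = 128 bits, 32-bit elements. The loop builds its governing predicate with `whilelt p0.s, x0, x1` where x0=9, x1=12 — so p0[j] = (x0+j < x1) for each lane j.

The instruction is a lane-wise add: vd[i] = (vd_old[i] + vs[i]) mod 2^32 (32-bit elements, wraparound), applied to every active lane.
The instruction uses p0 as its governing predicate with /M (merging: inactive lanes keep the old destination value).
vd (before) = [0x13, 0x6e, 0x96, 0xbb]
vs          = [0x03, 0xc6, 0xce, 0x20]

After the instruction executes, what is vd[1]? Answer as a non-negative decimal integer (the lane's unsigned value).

lane count: 128 div 32 = 4
active while 9+j < 12, i.e. j ∈ [0,3) capped at 4 ⇒ 3
[0] add(0x13,0x03) = 0x16
[1] add(0x6e,0xc6) = 0x134
[2] add(0x96,0xce) = 0x164
[3] tail/keep = 0xbb

vd[1] = 308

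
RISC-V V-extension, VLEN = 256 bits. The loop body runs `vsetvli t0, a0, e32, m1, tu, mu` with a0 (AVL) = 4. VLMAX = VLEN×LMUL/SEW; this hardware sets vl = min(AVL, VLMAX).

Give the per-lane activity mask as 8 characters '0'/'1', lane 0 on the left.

lanes per group: 256·1/32 = 8
vl ← min(4, 8) = 4
bits (lane 0 leftmost): 11110000

predicate = 11110000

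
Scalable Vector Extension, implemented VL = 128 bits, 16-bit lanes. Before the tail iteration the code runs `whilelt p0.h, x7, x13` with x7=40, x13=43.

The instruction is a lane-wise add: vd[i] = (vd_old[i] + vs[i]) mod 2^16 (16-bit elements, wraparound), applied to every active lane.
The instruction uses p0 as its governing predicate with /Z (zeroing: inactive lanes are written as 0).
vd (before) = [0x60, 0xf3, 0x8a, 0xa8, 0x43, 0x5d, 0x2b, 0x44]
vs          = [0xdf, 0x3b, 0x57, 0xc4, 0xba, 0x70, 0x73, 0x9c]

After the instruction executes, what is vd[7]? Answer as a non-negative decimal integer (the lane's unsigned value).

vd[7] = 0

lane count: 128 div 16 = 8
whilelt: lane j active iff 40+j < 43 → j < 3 → 3 active
[0] add(0x60,0xdf) = 0x13f
[1] add(0xf3,0x3b) = 0x12e
[2] add(0x8a,0x57) = 0xe1
[3] tail/zero = 0x00
[4] tail/zero = 0x00
[5] tail/zero = 0x00
[6] tail/zero = 0x00
[7] tail/zero = 0x00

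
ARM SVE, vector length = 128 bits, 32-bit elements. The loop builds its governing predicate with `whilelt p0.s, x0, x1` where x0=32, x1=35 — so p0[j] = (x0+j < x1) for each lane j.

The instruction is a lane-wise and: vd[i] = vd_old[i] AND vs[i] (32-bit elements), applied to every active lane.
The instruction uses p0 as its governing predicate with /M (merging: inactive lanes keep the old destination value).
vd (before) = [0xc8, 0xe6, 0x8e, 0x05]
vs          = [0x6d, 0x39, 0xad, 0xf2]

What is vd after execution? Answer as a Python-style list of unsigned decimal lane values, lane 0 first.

vd = [72, 32, 140, 5]

128-bit reg / 32-bit elem → 4 lanes
whilelt: lane j active iff 32+j < 35 → j < 3 → 3 active
  i=0: and(0xc8,0x6d) → 72
  i=1: and(0xe6,0x39) → 32
  i=2: and(0x8e,0xad) → 140
  i=3: tail/keep → 5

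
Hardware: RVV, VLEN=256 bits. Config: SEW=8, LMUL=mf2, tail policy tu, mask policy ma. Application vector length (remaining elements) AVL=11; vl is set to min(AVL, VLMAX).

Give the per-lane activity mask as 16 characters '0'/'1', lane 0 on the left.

VLMAX = (256 × 1/2) / 8 = 16 lanes
vl ← min(11, 16) = 11
bits (lane 0 leftmost): 1111111111100000

predicate = 1111111111100000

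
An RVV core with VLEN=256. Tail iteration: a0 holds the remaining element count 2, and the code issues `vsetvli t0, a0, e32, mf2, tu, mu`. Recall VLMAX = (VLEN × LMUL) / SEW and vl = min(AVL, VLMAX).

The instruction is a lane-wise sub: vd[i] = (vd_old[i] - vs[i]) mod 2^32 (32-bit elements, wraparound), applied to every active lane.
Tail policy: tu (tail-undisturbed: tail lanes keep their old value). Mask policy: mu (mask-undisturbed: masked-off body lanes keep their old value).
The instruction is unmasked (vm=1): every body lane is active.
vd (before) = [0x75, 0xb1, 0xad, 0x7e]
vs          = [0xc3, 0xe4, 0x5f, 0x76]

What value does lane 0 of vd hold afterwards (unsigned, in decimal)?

VLMAX = (256 × 1/2) / 32 = 4 lanes
vl ← min(2, 4) = 2
  i=0: sub(0x75,0xc3) → 4294967218
  i=1: sub(0xb1,0xe4) → 4294967245
  i=2: tail/keep → 173
  i=3: tail/keep → 126

vd[0] = 4294967218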